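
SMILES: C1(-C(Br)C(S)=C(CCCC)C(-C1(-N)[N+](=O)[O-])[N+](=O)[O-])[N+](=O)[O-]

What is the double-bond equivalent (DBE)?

5

Molecular formula from the SMILES: C10H15BrN4O6S.
DoU = (2C + 2 + N − H − X)/2 = (2·10 + 2 + 4 − 15 − 1)/2 = 10/2 = 5.
(Structurally: 1 ring(s) + 4 π bond(s) = 5.)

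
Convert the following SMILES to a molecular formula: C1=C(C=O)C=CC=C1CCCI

Heavy atoms from the SMILES: 10 C, 1 I, 1 O.
Implicit hydrogens by atom environment:
  4 × C (aromatic): 1 H each → 4
  3 × C: 2 H each → 6
  2 × C (aromatic): no H
  1 × C: 1 H
  1 × I: no H
  1 × O: no H
  Total hydrogens = 11.
Molecular formula: C10H11IO

C10H11IO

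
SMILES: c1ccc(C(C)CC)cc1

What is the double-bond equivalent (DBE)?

Molecular formula from the SMILES: C10H14.
DoU = (2C + 2 + N − H − X)/2 = (2·10 + 2 + 0 − 14 − 0)/2 = 8/2 = 4.
(Structurally: 1 ring(s) + 3 π bond(s) = 4.)

4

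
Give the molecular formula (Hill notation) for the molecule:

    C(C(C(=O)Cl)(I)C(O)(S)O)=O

Heavy atoms from the SMILES: 4 C, 1 Cl, 1 I, 4 O, 1 S.
Implicit hydrogens by atom environment:
  3 × C: no H
  2 × O: 1 H each → 2
  2 × O: no H
  1 × C: 1 H
  1 × Cl: no H
  1 × I: no H
  1 × S: 1 H
  Total hydrogens = 4.
Molecular formula: C4H4ClIO4S

C4H4ClIO4S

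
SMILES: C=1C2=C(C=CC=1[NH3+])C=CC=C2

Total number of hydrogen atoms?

Hydrogens are implicit in SMILES; fill each atom to its normal valence:
  7 × C (aromatic): 1 H each → 7
  3 × C (aromatic): no H
  1 × N (charge +1): 3 H
  Total hydrogens = 10.

10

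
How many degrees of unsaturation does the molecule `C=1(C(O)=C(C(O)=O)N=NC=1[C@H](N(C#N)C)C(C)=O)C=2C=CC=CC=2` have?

12

Molecular formula from the SMILES: C16H14N4O4.
DoU = (2C + 2 + N − H − X)/2 = (2·16 + 2 + 4 − 14 − 0)/2 = 24/2 = 12.
(Structurally: 2 ring(s) + 10 π bond(s) = 12.)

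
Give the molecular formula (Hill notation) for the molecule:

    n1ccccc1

C5H5N

Heavy atoms from the SMILES: 5 C, 1 N.
Implicit hydrogens by atom environment:
  5 × C (aromatic): 1 H each → 5
  1 × N (aromatic): no H
  Total hydrogens = 5.
Molecular formula: C5H5N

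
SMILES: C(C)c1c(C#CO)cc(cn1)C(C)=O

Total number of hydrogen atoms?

11

Hydrogens are implicit in SMILES; fill each atom to its normal valence:
  3 × C (aromatic): no H
  3 × C: no H
  2 × C: 3 H each → 6
  2 × C (aromatic): 1 H each → 2
  1 × C: 2 H
  1 × N (aromatic): no H
  1 × O: 1 H
  1 × O: no H
  Total hydrogens = 11.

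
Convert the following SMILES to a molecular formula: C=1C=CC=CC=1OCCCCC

Heavy atoms from the SMILES: 11 C, 1 O.
Implicit hydrogens by atom environment:
  5 × C (aromatic): 1 H each → 5
  4 × C: 2 H each → 8
  1 × C: 3 H
  1 × C (aromatic): no H
  1 × O: no H
  Total hydrogens = 16.
Molecular formula: C11H16O

C11H16O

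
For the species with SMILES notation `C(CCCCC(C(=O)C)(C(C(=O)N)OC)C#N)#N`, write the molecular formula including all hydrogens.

C12H17N3O3

Heavy atoms from the SMILES: 12 C, 3 N, 3 O.
Implicit hydrogens by atom environment:
  5 × C: no H
  4 × C: 2 H each → 8
  3 × O: no H
  2 × C: 3 H each → 6
  2 × N: no H
  1 × C: 1 H
  1 × N: 2 H
  Total hydrogens = 17.
Molecular formula: C12H17N3O3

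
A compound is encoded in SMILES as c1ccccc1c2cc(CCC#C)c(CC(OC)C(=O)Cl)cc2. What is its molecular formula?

Heavy atoms from the SMILES: 20 C, 1 Cl, 2 O.
Implicit hydrogens by atom environment:
  8 × C (aromatic): 1 H each → 8
  4 × C (aromatic): no H
  3 × C: 2 H each → 6
  2 × C: 1 H each → 2
  2 × C: no H
  2 × O: no H
  1 × C: 3 H
  1 × Cl: no H
  Total hydrogens = 19.
Molecular formula: C20H19ClO2

C20H19ClO2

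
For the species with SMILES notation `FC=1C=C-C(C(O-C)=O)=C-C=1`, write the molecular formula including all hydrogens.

Heavy atoms from the SMILES: 8 C, 1 F, 2 O.
Implicit hydrogens by atom environment:
  4 × C (aromatic): 1 H each → 4
  2 × C (aromatic): no H
  2 × O: no H
  1 × C: 3 H
  1 × C: no H
  1 × F: no H
  Total hydrogens = 7.
Molecular formula: C8H7FO2

C8H7FO2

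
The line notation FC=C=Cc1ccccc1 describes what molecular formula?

Heavy atoms from the SMILES: 9 C, 1 F.
Implicit hydrogens by atom environment:
  5 × C (aromatic): 1 H each → 5
  2 × C: 1 H each → 2
  1 × C: no H
  1 × C (aromatic): no H
  1 × F: no H
  Total hydrogens = 7.
Molecular formula: C9H7F

C9H7F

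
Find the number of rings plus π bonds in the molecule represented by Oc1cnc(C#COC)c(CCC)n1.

Molecular formula from the SMILES: C10H12N2O2.
DoU = (2C + 2 + N − H − X)/2 = (2·10 + 2 + 2 − 12 − 0)/2 = 12/2 = 6.
(Structurally: 1 ring(s) + 5 π bond(s) = 6.)

6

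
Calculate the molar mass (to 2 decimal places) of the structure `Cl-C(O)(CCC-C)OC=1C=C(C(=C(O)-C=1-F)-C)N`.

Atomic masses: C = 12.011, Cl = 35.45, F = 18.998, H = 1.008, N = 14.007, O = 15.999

277.72

Molecular formula: C12H17ClFNO3.
M = 12×12.011 + 1×35.45 + 1×18.998 + 17×1.008 + 1×14.007 + 3×15.999 = 277.72 g/mol.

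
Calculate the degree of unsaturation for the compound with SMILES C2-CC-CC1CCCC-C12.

Molecular formula from the SMILES: C10H18.
DoU = (2C + 2 + N − H − X)/2 = (2·10 + 2 + 0 − 18 − 0)/2 = 4/2 = 2.
(Structurally: 2 ring(s) + 0 π bond(s) = 2.)

2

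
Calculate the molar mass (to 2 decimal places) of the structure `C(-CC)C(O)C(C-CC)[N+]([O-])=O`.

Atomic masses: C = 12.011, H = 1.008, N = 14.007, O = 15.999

175.23

Molecular formula: C8H17NO3.
M = 8×12.011 + 17×1.008 + 1×14.007 + 3×15.999 = 175.23 g/mol.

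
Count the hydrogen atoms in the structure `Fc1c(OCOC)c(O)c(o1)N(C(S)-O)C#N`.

Hydrogens are implicit in SMILES; fill each atom to its normal valence:
  4 × C (aromatic): no H
  2 × N: no H
  2 × O: 1 H each → 2
  2 × O: no H
  1 × C: 3 H
  1 × C: 2 H
  1 × C: 1 H
  1 × C: no H
  1 × F: no H
  1 × O (aromatic): no H
  1 × S: 1 H
  Total hydrogens = 9.

9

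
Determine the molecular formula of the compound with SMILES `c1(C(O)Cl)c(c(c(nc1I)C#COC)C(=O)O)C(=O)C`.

C12H9ClINO5

Heavy atoms from the SMILES: 12 C, 1 Cl, 1 I, 1 N, 5 O.
Implicit hydrogens by atom environment:
  5 × C (aromatic): no H
  4 × C: no H
  3 × O: no H
  2 × C: 3 H each → 6
  2 × O: 1 H each → 2
  1 × C: 1 H
  1 × Cl: no H
  1 × I: no H
  1 × N (aromatic): no H
  Total hydrogens = 9.
Molecular formula: C12H9ClINO5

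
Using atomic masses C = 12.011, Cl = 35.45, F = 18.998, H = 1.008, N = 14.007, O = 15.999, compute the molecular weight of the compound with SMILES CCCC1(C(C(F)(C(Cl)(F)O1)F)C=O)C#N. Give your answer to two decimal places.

255.62

Molecular formula: C9H9ClF3NO2.
M = 9×12.011 + 1×35.45 + 3×18.998 + 9×1.008 + 1×14.007 + 2×15.999 = 255.62 g/mol.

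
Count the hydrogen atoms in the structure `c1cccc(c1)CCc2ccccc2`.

Hydrogens are implicit in SMILES; fill each atom to its normal valence:
  10 × C (aromatic): 1 H each → 10
  2 × C: 2 H each → 4
  2 × C (aromatic): no H
  Total hydrogens = 14.

14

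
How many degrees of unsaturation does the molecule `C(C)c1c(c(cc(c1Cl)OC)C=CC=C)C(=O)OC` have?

Molecular formula from the SMILES: C15H17ClO3.
DoU = (2C + 2 + N − H − X)/2 = (2·15 + 2 + 0 − 17 − 1)/2 = 14/2 = 7.
(Structurally: 1 ring(s) + 6 π bond(s) = 7.)

7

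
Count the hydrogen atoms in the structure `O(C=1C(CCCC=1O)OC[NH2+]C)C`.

18

Hydrogens are implicit in SMILES; fill each atom to its normal valence:
  4 × C: 2 H each → 8
  2 × C: 3 H each → 6
  2 × C: no H
  2 × O: no H
  1 × C: 1 H
  1 × N (charge +1): 2 H
  1 × O: 1 H
  Total hydrogens = 18.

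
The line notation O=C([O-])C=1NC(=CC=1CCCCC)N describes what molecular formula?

C10H15N2O2-

Heavy atoms from the SMILES: 10 C, 2 N, 2 O.
Implicit hydrogens by atom environment:
  4 × C: 2 H each → 8
  3 × C (aromatic): no H
  1 × C: 3 H
  1 × C (aromatic): 1 H
  1 × C: no H
  1 × N: 2 H
  1 × N (aromatic): 1 H
  1 × O: no H
  1 × O (charge -1): no H
  Total hydrogens = 15.
Net charge -1.
Molecular formula: C10H15N2O2-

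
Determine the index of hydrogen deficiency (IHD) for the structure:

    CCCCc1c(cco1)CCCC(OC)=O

4

Molecular formula from the SMILES: C13H20O3.
DoU = (2C + 2 + N − H − X)/2 = (2·13 + 2 + 0 − 20 − 0)/2 = 8/2 = 4.
(Structurally: 1 ring(s) + 3 π bond(s) = 4.)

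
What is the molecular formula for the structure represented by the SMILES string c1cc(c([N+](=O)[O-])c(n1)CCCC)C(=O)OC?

C11H14N2O4

Heavy atoms from the SMILES: 11 C, 2 N, 4 O.
Implicit hydrogens by atom environment:
  3 × C: 2 H each → 6
  3 × C (aromatic): no H
  3 × O: no H
  2 × C: 3 H each → 6
  2 × C (aromatic): 1 H each → 2
  1 × C: no H
  1 × N (aromatic): no H
  1 × N (charge +1): no H
  1 × O (charge -1): no H
  Total hydrogens = 14.
Molecular formula: C11H14N2O4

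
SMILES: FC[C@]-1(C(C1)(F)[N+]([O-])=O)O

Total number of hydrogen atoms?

Hydrogens are implicit in SMILES; fill each atom to its normal valence:
  2 × C: 2 H each → 4
  2 × C: no H
  2 × F: no H
  1 × N (charge +1): no H
  1 × O: 1 H
  1 × O: no H
  1 × O (charge -1): no H
  Total hydrogens = 5.

5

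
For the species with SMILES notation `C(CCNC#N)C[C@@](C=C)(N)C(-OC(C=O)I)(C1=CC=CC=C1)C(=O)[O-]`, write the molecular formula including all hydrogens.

C18H21IN3O4-

Heavy atoms from the SMILES: 18 C, 1 I, 3 N, 4 O.
Implicit hydrogens by atom environment:
  5 × C: 2 H each → 10
  5 × C (aromatic): 1 H each → 5
  4 × C: no H
  3 × C: 1 H each → 3
  3 × O: no H
  1 × C (aromatic): no H
  1 × I: no H
  1 × N: 2 H
  1 × N: 1 H
  1 × N: no H
  1 × O (charge -1): no H
  Total hydrogens = 21.
Net charge -1.
Molecular formula: C18H21IN3O4-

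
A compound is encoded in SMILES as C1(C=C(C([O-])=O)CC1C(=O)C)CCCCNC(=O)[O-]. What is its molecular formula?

[C13H17NO5]2-

Heavy atoms from the SMILES: 13 C, 1 N, 5 O.
Implicit hydrogens by atom environment:
  5 × C: 2 H each → 10
  4 × C: no H
  3 × C: 1 H each → 3
  3 × O: no H
  2 × O (charge -1): no H
  1 × C: 3 H
  1 × N: 1 H
  Total hydrogens = 17.
Net charge -2.
Molecular formula: [C13H17NO5]2-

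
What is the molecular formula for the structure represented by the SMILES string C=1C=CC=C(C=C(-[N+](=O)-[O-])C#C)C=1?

C10H7NO2

Heavy atoms from the SMILES: 10 C, 1 N, 2 O.
Implicit hydrogens by atom environment:
  5 × C (aromatic): 1 H each → 5
  2 × C: 1 H each → 2
  2 × C: no H
  1 × C (aromatic): no H
  1 × N (charge +1): no H
  1 × O: no H
  1 × O (charge -1): no H
  Total hydrogens = 7.
Molecular formula: C10H7NO2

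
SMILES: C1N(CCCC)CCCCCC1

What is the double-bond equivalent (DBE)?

Molecular formula from the SMILES: C11H23N.
DoU = (2C + 2 + N − H − X)/2 = (2·11 + 2 + 1 − 23 − 0)/2 = 2/2 = 1.
(Structurally: 1 ring(s) + 0 π bond(s) = 1.)

1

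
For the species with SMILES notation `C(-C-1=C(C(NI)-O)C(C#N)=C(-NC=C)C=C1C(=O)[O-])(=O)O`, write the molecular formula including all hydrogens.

C12H9IN3O5-

Heavy atoms from the SMILES: 12 C, 1 I, 3 N, 5 O.
Implicit hydrogens by atom environment:
  5 × C (aromatic): no H
  3 × C: no H
  2 × C: 1 H each → 2
  2 × N: 1 H each → 2
  2 × O: 1 H each → 2
  2 × O: no H
  1 × C: 2 H
  1 × C (aromatic): 1 H
  1 × I: no H
  1 × N: no H
  1 × O (charge -1): no H
  Total hydrogens = 9.
Net charge -1.
Molecular formula: C12H9IN3O5-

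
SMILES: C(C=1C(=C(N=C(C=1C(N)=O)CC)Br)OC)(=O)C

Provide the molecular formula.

Heavy atoms from the SMILES: 1 Br, 11 C, 2 N, 3 O.
Implicit hydrogens by atom environment:
  5 × C (aromatic): no H
  3 × C: 3 H each → 9
  3 × O: no H
  2 × C: no H
  1 × Br: no H
  1 × C: 2 H
  1 × N: 2 H
  1 × N (aromatic): no H
  Total hydrogens = 13.
Molecular formula: C11H13BrN2O3

C11H13BrN2O3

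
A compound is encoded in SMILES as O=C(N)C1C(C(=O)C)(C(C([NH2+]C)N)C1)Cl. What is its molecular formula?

C9H17ClN3O2+

Heavy atoms from the SMILES: 9 C, 1 Cl, 3 N, 2 O.
Implicit hydrogens by atom environment:
  3 × C: 1 H each → 3
  3 × C: no H
  2 × C: 3 H each → 6
  2 × N: 2 H each → 4
  2 × O: no H
  1 × C: 2 H
  1 × Cl: no H
  1 × N (charge +1): 2 H
  Total hydrogens = 17.
Net charge +1.
Molecular formula: C9H17ClN3O2+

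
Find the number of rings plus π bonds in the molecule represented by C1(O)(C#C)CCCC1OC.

3

Molecular formula from the SMILES: C8H12O2.
DoU = (2C + 2 + N − H − X)/2 = (2·8 + 2 + 0 − 12 − 0)/2 = 6/2 = 3.
(Structurally: 1 ring(s) + 2 π bond(s) = 3.)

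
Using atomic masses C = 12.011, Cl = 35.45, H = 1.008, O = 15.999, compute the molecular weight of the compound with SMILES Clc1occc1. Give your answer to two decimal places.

102.52

Molecular formula: C4H3ClO.
M = 4×12.011 + 1×35.45 + 3×1.008 + 1×15.999 = 102.52 g/mol.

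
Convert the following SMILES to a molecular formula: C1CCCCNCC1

C7H15N

Heavy atoms from the SMILES: 7 C, 1 N.
Implicit hydrogens by atom environment:
  7 × C: 2 H each → 14
  1 × N: 1 H
  Total hydrogens = 15.
Molecular formula: C7H15N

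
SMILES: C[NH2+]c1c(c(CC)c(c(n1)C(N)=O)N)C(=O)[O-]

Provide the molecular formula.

Heavy atoms from the SMILES: 10 C, 4 N, 3 O.
Implicit hydrogens by atom environment:
  5 × C (aromatic): no H
  2 × C: 3 H each → 6
  2 × C: no H
  2 × N: 2 H each → 4
  2 × O: no H
  1 × C: 2 H
  1 × N (charge +1): 2 H
  1 × N (aromatic): no H
  1 × O (charge -1): no H
  Total hydrogens = 14.
Molecular formula: C10H14N4O3

C10H14N4O3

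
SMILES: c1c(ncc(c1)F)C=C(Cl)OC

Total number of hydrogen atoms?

7

Hydrogens are implicit in SMILES; fill each atom to its normal valence:
  3 × C (aromatic): 1 H each → 3
  2 × C (aromatic): no H
  1 × C: 3 H
  1 × C: 1 H
  1 × C: no H
  1 × Cl: no H
  1 × F: no H
  1 × N (aromatic): no H
  1 × O: no H
  Total hydrogens = 7.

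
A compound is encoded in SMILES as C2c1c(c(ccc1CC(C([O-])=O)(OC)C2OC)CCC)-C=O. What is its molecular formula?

Heavy atoms from the SMILES: 17 C, 5 O.
Implicit hydrogens by atom environment:
  4 × C: 2 H each → 8
  4 × C (aromatic): no H
  4 × O: no H
  3 × C: 3 H each → 9
  2 × C (aromatic): 1 H each → 2
  2 × C: 1 H each → 2
  2 × C: no H
  1 × O (charge -1): no H
  Total hydrogens = 21.
Net charge -1.
Molecular formula: C17H21O5-

C17H21O5-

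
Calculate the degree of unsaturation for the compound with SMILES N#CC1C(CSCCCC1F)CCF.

3

Molecular formula from the SMILES: C10H15F2NS.
DoU = (2C + 2 + N − H − X)/2 = (2·10 + 2 + 1 − 15 − 2)/2 = 6/2 = 3.
(Structurally: 1 ring(s) + 2 π bond(s) = 3.)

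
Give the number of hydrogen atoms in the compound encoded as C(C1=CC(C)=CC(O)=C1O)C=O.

Hydrogens are implicit in SMILES; fill each atom to its normal valence:
  4 × C (aromatic): no H
  2 × C (aromatic): 1 H each → 2
  2 × O: 1 H each → 2
  1 × C: 3 H
  1 × C: 2 H
  1 × C: 1 H
  1 × O: no H
  Total hydrogens = 10.

10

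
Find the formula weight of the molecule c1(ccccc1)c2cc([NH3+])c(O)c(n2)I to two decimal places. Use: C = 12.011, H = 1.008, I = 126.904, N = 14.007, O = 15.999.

Molecular formula: C11H10IN2O+.
M = 11×12.011 + 10×1.008 + 1×126.904 + 2×14.007 + 1×15.999 = 313.12 g/mol.

313.12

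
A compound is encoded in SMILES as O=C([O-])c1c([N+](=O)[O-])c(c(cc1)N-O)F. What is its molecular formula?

C7H4FN2O5-

Heavy atoms from the SMILES: 7 C, 1 F, 2 N, 5 O.
Implicit hydrogens by atom environment:
  4 × C (aromatic): no H
  2 × C (aromatic): 1 H each → 2
  2 × O: no H
  2 × O (charge -1): no H
  1 × C: no H
  1 × F: no H
  1 × N: 1 H
  1 × N (charge +1): no H
  1 × O: 1 H
  Total hydrogens = 4.
Net charge -1.
Molecular formula: C7H4FN2O5-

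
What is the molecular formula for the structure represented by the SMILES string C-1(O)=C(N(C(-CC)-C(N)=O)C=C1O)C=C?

C10H14N2O3

Heavy atoms from the SMILES: 10 C, 2 N, 3 O.
Implicit hydrogens by atom environment:
  3 × C (aromatic): no H
  2 × C: 2 H each → 4
  2 × C: 1 H each → 2
  2 × O: 1 H each → 2
  1 × C: 3 H
  1 × C (aromatic): 1 H
  1 × C: no H
  1 × N: 2 H
  1 × N (aromatic): no H
  1 × O: no H
  Total hydrogens = 14.
Molecular formula: C10H14N2O3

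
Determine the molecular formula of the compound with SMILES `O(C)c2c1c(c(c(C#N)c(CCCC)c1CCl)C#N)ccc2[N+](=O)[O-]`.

C18H16ClN3O3

Heavy atoms from the SMILES: 18 C, 1 Cl, 3 N, 3 O.
Implicit hydrogens by atom environment:
  8 × C (aromatic): no H
  4 × C: 2 H each → 8
  2 × C: 3 H each → 6
  2 × C (aromatic): 1 H each → 2
  2 × C: no H
  2 × N: no H
  2 × O: no H
  1 × Cl: no H
  1 × N (charge +1): no H
  1 × O (charge -1): no H
  Total hydrogens = 16.
Molecular formula: C18H16ClN3O3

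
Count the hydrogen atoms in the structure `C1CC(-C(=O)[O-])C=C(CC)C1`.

13

Hydrogens are implicit in SMILES; fill each atom to its normal valence:
  4 × C: 2 H each → 8
  2 × C: 1 H each → 2
  2 × C: no H
  1 × C: 3 H
  1 × O: no H
  1 × O (charge -1): no H
  Total hydrogens = 13.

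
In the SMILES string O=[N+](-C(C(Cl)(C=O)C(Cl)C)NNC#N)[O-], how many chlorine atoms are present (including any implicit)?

2

The symbol for chlorine appears 2 times in the SMILES.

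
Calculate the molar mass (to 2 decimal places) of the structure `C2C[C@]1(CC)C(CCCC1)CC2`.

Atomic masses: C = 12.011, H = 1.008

166.31

Molecular formula: C12H22.
M = 12×12.011 + 22×1.008 = 166.31 g/mol.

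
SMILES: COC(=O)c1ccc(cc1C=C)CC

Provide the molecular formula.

Heavy atoms from the SMILES: 12 C, 2 O.
Implicit hydrogens by atom environment:
  3 × C (aromatic): 1 H each → 3
  3 × C (aromatic): no H
  2 × C: 3 H each → 6
  2 × C: 2 H each → 4
  2 × O: no H
  1 × C: 1 H
  1 × C: no H
  Total hydrogens = 14.
Molecular formula: C12H14O2

C12H14O2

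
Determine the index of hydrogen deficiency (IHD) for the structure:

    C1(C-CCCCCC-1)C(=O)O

Molecular formula from the SMILES: C9H16O2.
DoU = (2C + 2 + N − H − X)/2 = (2·9 + 2 + 0 − 16 − 0)/2 = 4/2 = 2.
(Structurally: 1 ring(s) + 1 π bond(s) = 2.)

2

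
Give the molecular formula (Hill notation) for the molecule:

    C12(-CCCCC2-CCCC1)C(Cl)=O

C11H17ClO

Heavy atoms from the SMILES: 11 C, 1 Cl, 1 O.
Implicit hydrogens by atom environment:
  8 × C: 2 H each → 16
  2 × C: no H
  1 × C: 1 H
  1 × Cl: no H
  1 × O: no H
  Total hydrogens = 17.
Molecular formula: C11H17ClO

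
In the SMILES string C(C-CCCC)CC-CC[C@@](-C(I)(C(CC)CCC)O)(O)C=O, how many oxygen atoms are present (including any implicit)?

The symbol for oxygen appears 3 times in the SMILES.

3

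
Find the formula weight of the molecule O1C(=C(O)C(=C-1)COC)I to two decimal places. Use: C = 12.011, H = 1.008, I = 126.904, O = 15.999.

Molecular formula: C6H7IO3.
M = 6×12.011 + 7×1.008 + 1×126.904 + 3×15.999 = 254.02 g/mol.

254.02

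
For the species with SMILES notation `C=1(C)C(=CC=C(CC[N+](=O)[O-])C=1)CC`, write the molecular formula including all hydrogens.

Heavy atoms from the SMILES: 11 C, 1 N, 2 O.
Implicit hydrogens by atom environment:
  3 × C: 2 H each → 6
  3 × C (aromatic): 1 H each → 3
  3 × C (aromatic): no H
  2 × C: 3 H each → 6
  1 × N (charge +1): no H
  1 × O: no H
  1 × O (charge -1): no H
  Total hydrogens = 15.
Molecular formula: C11H15NO2

C11H15NO2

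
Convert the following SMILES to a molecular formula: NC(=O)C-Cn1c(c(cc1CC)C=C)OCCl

Heavy atoms from the SMILES: 12 C, 1 Cl, 2 N, 2 O.
Implicit hydrogens by atom environment:
  5 × C: 2 H each → 10
  3 × C (aromatic): no H
  2 × O: no H
  1 × C: 3 H
  1 × C (aromatic): 1 H
  1 × C: 1 H
  1 × C: no H
  1 × Cl: no H
  1 × N: 2 H
  1 × N (aromatic): no H
  Total hydrogens = 17.
Molecular formula: C12H17ClN2O2

C12H17ClN2O2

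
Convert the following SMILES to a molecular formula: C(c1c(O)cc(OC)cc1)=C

Heavy atoms from the SMILES: 9 C, 2 O.
Implicit hydrogens by atom environment:
  3 × C (aromatic): 1 H each → 3
  3 × C (aromatic): no H
  1 × C: 3 H
  1 × C: 2 H
  1 × C: 1 H
  1 × O: 1 H
  1 × O: no H
  Total hydrogens = 10.
Molecular formula: C9H10O2

C9H10O2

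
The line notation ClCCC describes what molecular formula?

C3H7Cl

Heavy atoms from the SMILES: 3 C, 1 Cl.
Implicit hydrogens by atom environment:
  2 × C: 2 H each → 4
  1 × C: 3 H
  1 × Cl: no H
  Total hydrogens = 7.
Molecular formula: C3H7Cl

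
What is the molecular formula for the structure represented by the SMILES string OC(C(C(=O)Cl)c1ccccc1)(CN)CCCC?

Heavy atoms from the SMILES: 14 C, 1 Cl, 1 N, 2 O.
Implicit hydrogens by atom environment:
  5 × C (aromatic): 1 H each → 5
  4 × C: 2 H each → 8
  2 × C: no H
  1 × C: 3 H
  1 × C: 1 H
  1 × C (aromatic): no H
  1 × Cl: no H
  1 × N: 2 H
  1 × O: 1 H
  1 × O: no H
  Total hydrogens = 20.
Molecular formula: C14H20ClNO2

C14H20ClNO2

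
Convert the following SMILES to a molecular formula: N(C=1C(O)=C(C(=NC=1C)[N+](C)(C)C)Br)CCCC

Heavy atoms from the SMILES: 1 Br, 13 C, 3 N, 1 O.
Implicit hydrogens by atom environment:
  5 × C: 3 H each → 15
  5 × C (aromatic): no H
  3 × C: 2 H each → 6
  1 × Br: no H
  1 × N: 1 H
  1 × N (aromatic): no H
  1 × N (charge +1): no H
  1 × O: 1 H
  Total hydrogens = 23.
Net charge +1.
Molecular formula: C13H23BrN3O+

C13H23BrN3O+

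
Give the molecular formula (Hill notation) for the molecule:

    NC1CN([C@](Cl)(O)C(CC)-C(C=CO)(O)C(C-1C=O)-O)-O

Heavy atoms from the SMILES: 12 C, 1 Cl, 2 N, 6 O.
Implicit hydrogens by atom environment:
  7 × C: 1 H each → 7
  5 × O: 1 H each → 5
  2 × C: 2 H each → 4
  2 × C: no H
  1 × C: 3 H
  1 × Cl: no H
  1 × N: 2 H
  1 × N: no H
  1 × O: no H
  Total hydrogens = 21.
Molecular formula: C12H21ClN2O6

C12H21ClN2O6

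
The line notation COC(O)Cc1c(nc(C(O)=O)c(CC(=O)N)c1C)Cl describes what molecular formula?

Heavy atoms from the SMILES: 12 C, 1 Cl, 2 N, 5 O.
Implicit hydrogens by atom environment:
  5 × C (aromatic): no H
  3 × O: no H
  2 × C: 3 H each → 6
  2 × C: 2 H each → 4
  2 × C: no H
  2 × O: 1 H each → 2
  1 × C: 1 H
  1 × Cl: no H
  1 × N: 2 H
  1 × N (aromatic): no H
  Total hydrogens = 15.
Molecular formula: C12H15ClN2O5

C12H15ClN2O5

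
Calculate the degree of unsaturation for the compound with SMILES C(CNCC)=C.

1

Molecular formula from the SMILES: C5H11N.
DoU = (2C + 2 + N − H − X)/2 = (2·5 + 2 + 1 − 11 − 0)/2 = 2/2 = 1.
(Structurally: 0 ring(s) + 1 π bond(s) = 1.)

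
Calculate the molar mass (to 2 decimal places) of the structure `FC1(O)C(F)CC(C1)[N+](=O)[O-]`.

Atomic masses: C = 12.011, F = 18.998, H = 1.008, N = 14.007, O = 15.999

Molecular formula: C5H7F2NO3.
M = 5×12.011 + 2×18.998 + 7×1.008 + 1×14.007 + 3×15.999 = 167.11 g/mol.

167.11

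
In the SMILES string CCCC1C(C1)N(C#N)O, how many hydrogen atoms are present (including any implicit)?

Hydrogens are implicit in SMILES; fill each atom to its normal valence:
  3 × C: 2 H each → 6
  2 × C: 1 H each → 2
  2 × N: no H
  1 × C: 3 H
  1 × C: no H
  1 × O: 1 H
  Total hydrogens = 12.

12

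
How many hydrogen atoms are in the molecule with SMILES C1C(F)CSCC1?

9

Hydrogens are implicit in SMILES; fill each atom to its normal valence:
  4 × C: 2 H each → 8
  1 × C: 1 H
  1 × F: no H
  1 × S: no H
  Total hydrogens = 9.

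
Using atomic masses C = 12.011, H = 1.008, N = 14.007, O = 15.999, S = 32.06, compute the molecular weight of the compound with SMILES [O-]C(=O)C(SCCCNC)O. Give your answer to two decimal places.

Molecular formula: C6H12NO3S-.
M = 6×12.011 + 12×1.008 + 1×14.007 + 3×15.999 + 1×32.06 = 178.23 g/mol.

178.23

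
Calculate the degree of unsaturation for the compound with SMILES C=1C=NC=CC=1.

4

Molecular formula from the SMILES: C5H5N.
DoU = (2C + 2 + N − H − X)/2 = (2·5 + 2 + 1 − 5 − 0)/2 = 8/2 = 4.
(Structurally: 1 ring(s) + 3 π bond(s) = 4.)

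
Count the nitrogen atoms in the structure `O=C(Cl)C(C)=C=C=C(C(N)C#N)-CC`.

The symbol for nitrogen appears 2 times in the SMILES.

2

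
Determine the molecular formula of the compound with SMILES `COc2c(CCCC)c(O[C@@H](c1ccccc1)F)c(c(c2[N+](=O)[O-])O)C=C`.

Heavy atoms from the SMILES: 20 C, 1 F, 1 N, 5 O.
Implicit hydrogens by atom environment:
  7 × C (aromatic): no H
  5 × C (aromatic): 1 H each → 5
  4 × C: 2 H each → 8
  3 × O: no H
  2 × C: 3 H each → 6
  2 × C: 1 H each → 2
  1 × F: no H
  1 × N (charge +1): no H
  1 × O: 1 H
  1 × O (charge -1): no H
  Total hydrogens = 22.
Molecular formula: C20H22FNO5

C20H22FNO5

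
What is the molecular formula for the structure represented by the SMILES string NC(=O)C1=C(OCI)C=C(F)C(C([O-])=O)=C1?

Heavy atoms from the SMILES: 9 C, 1 F, 1 I, 1 N, 4 O.
Implicit hydrogens by atom environment:
  4 × C (aromatic): no H
  3 × O: no H
  2 × C (aromatic): 1 H each → 2
  2 × C: no H
  1 × C: 2 H
  1 × F: no H
  1 × I: no H
  1 × N: 2 H
  1 × O (charge -1): no H
  Total hydrogens = 6.
Net charge -1.
Molecular formula: C9H6FINO4-

C9H6FINO4-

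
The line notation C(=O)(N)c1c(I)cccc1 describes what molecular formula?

Heavy atoms from the SMILES: 7 C, 1 I, 1 N, 1 O.
Implicit hydrogens by atom environment:
  4 × C (aromatic): 1 H each → 4
  2 × C (aromatic): no H
  1 × C: no H
  1 × I: no H
  1 × N: 2 H
  1 × O: no H
  Total hydrogens = 6.
Molecular formula: C7H6INO

C7H6INO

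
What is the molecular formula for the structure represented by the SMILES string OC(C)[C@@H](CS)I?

Heavy atoms from the SMILES: 4 C, 1 I, 1 O, 1 S.
Implicit hydrogens by atom environment:
  2 × C: 1 H each → 2
  1 × C: 3 H
  1 × C: 2 H
  1 × I: no H
  1 × O: 1 H
  1 × S: 1 H
  Total hydrogens = 9.
Molecular formula: C4H9IOS

C4H9IOS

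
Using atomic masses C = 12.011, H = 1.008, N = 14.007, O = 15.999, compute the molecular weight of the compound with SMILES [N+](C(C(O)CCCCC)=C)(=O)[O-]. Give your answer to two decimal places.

Molecular formula: C8H15NO3.
M = 8×12.011 + 15×1.008 + 1×14.007 + 3×15.999 = 173.21 g/mol.

173.21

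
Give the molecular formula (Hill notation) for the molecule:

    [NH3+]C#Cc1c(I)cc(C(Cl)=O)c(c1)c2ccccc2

C15H10ClINO+

Heavy atoms from the SMILES: 15 C, 1 Cl, 1 I, 1 N, 1 O.
Implicit hydrogens by atom environment:
  7 × C (aromatic): 1 H each → 7
  5 × C (aromatic): no H
  3 × C: no H
  1 × Cl: no H
  1 × I: no H
  1 × N (charge +1): 3 H
  1 × O: no H
  Total hydrogens = 10.
Net charge +1.
Molecular formula: C15H10ClINO+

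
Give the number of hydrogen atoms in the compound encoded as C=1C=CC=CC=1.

Hydrogens are implicit in SMILES; fill each atom to its normal valence:
  6 × C (aromatic): 1 H each → 6
  Total hydrogens = 6.

6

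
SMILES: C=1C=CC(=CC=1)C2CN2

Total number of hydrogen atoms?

9

Hydrogens are implicit in SMILES; fill each atom to its normal valence:
  5 × C (aromatic): 1 H each → 5
  1 × C: 2 H
  1 × C: 1 H
  1 × C (aromatic): no H
  1 × N: 1 H
  Total hydrogens = 9.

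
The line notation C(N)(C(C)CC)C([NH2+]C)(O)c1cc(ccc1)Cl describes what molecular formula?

C13H22ClN2O+

Heavy atoms from the SMILES: 13 C, 1 Cl, 2 N, 1 O.
Implicit hydrogens by atom environment:
  4 × C (aromatic): 1 H each → 4
  3 × C: 3 H each → 9
  2 × C: 1 H each → 2
  2 × C (aromatic): no H
  1 × C: 2 H
  1 × C: no H
  1 × Cl: no H
  1 × N (charge +1): 2 H
  1 × N: 2 H
  1 × O: 1 H
  Total hydrogens = 22.
Net charge +1.
Molecular formula: C13H22ClN2O+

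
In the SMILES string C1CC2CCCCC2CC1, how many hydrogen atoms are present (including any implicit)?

18

Hydrogens are implicit in SMILES; fill each atom to its normal valence:
  8 × C: 2 H each → 16
  2 × C: 1 H each → 2
  Total hydrogens = 18.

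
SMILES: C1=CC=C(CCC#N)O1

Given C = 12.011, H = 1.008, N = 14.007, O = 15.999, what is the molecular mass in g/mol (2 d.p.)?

121.14

Molecular formula: C7H7NO.
M = 7×12.011 + 7×1.008 + 1×14.007 + 1×15.999 = 121.14 g/mol.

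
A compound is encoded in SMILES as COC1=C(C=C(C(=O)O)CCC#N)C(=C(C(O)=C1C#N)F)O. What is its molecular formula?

Heavy atoms from the SMILES: 14 C, 1 F, 2 N, 5 O.
Implicit hydrogens by atom environment:
  6 × C (aromatic): no H
  4 × C: no H
  3 × O: 1 H each → 3
  2 × C: 2 H each → 4
  2 × N: no H
  2 × O: no H
  1 × C: 3 H
  1 × C: 1 H
  1 × F: no H
  Total hydrogens = 11.
Molecular formula: C14H11FN2O5

C14H11FN2O5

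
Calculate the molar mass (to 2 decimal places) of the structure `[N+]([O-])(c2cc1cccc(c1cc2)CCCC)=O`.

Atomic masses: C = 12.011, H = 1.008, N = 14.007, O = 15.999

Molecular formula: C14H15NO2.
M = 14×12.011 + 15×1.008 + 1×14.007 + 2×15.999 = 229.28 g/mol.

229.28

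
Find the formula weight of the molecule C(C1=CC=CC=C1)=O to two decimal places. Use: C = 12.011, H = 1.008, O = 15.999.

Molecular formula: C7H6O.
M = 7×12.011 + 6×1.008 + 1×15.999 = 106.12 g/mol.

106.12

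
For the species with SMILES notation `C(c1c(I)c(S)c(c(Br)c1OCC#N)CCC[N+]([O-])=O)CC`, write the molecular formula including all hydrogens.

C14H16BrIN2O3S

Heavy atoms from the SMILES: 1 Br, 14 C, 1 I, 2 N, 3 O, 1 S.
Implicit hydrogens by atom environment:
  6 × C: 2 H each → 12
  6 × C (aromatic): no H
  2 × O: no H
  1 × Br: no H
  1 × C: 3 H
  1 × C: no H
  1 × I: no H
  1 × N: no H
  1 × N (charge +1): no H
  1 × O (charge -1): no H
  1 × S: 1 H
  Total hydrogens = 16.
Molecular formula: C14H16BrIN2O3S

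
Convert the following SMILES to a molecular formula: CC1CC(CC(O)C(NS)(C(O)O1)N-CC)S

Heavy atoms from the SMILES: 10 C, 2 N, 3 O, 2 S.
Implicit hydrogens by atom environment:
  4 × C: 1 H each → 4
  3 × C: 2 H each → 6
  2 × C: 3 H each → 6
  2 × N: 1 H each → 2
  2 × O: 1 H each → 2
  2 × S: 1 H each → 2
  1 × C: no H
  1 × O: no H
  Total hydrogens = 22.
Molecular formula: C10H22N2O3S2

C10H22N2O3S2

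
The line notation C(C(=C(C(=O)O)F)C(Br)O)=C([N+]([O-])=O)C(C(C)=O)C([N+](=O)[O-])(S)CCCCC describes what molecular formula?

Heavy atoms from the SMILES: 1 Br, 15 C, 1 F, 2 N, 8 O, 1 S.
Implicit hydrogens by atom environment:
  6 × C: no H
  4 × C: 2 H each → 8
  4 × O: no H
  3 × C: 1 H each → 3
  2 × C: 3 H each → 6
  2 × N (charge +1): no H
  2 × O: 1 H each → 2
  2 × O (charge -1): no H
  1 × Br: no H
  1 × F: no H
  1 × S: 1 H
  Total hydrogens = 20.
Molecular formula: C15H20BrFN2O8S

C15H20BrFN2O8S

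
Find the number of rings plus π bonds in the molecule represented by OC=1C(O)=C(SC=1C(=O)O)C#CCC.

6

Molecular formula from the SMILES: C9H8O4S.
DoU = (2C + 2 + N − H − X)/2 = (2·9 + 2 + 0 − 8 − 0)/2 = 12/2 = 6.
(Structurally: 1 ring(s) + 5 π bond(s) = 6.)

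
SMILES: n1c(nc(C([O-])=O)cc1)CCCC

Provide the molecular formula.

C9H11N2O2-

Heavy atoms from the SMILES: 9 C, 2 N, 2 O.
Implicit hydrogens by atom environment:
  3 × C: 2 H each → 6
  2 × C (aromatic): 1 H each → 2
  2 × C (aromatic): no H
  2 × N (aromatic): no H
  1 × C: 3 H
  1 × C: no H
  1 × O: no H
  1 × O (charge -1): no H
  Total hydrogens = 11.
Net charge -1.
Molecular formula: C9H11N2O2-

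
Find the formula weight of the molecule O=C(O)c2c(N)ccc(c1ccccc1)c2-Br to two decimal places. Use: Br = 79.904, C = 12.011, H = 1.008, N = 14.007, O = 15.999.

Molecular formula: C13H10BrNO2.
M = 1×79.904 + 13×12.011 + 10×1.008 + 1×14.007 + 2×15.999 = 292.13 g/mol.

292.13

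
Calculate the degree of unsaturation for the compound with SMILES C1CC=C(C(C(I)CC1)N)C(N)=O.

3

Molecular formula from the SMILES: C9H15IN2O.
DoU = (2C + 2 + N − H − X)/2 = (2·9 + 2 + 2 − 15 − 1)/2 = 6/2 = 3.
(Structurally: 1 ring(s) + 2 π bond(s) = 3.)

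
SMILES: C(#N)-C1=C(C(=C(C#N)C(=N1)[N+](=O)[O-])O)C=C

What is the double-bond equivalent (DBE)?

10

Molecular formula from the SMILES: C9H4N4O3.
DoU = (2C + 2 + N − H − X)/2 = (2·9 + 2 + 4 − 4 − 0)/2 = 20/2 = 10.
(Structurally: 1 ring(s) + 9 π bond(s) = 10.)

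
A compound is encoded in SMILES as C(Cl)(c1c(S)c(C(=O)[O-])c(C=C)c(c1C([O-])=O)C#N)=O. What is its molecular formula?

[C12H4ClNO5S]2-

Heavy atoms from the SMILES: 12 C, 1 Cl, 1 N, 5 O, 1 S.
Implicit hydrogens by atom environment:
  6 × C (aromatic): no H
  4 × C: no H
  3 × O: no H
  2 × O (charge -1): no H
  1 × C: 2 H
  1 × C: 1 H
  1 × Cl: no H
  1 × N: no H
  1 × S: 1 H
  Total hydrogens = 4.
Net charge -2.
Molecular formula: [C12H4ClNO5S]2-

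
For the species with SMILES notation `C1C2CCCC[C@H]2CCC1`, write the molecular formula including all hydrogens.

Heavy atoms from the SMILES: 10 C.
Implicit hydrogens by atom environment:
  8 × C: 2 H each → 16
  2 × C: 1 H each → 2
  Total hydrogens = 18.
Molecular formula: C10H18

C10H18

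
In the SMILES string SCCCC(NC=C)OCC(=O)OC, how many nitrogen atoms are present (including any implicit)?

The symbol for nitrogen appears 1 time in the SMILES.

1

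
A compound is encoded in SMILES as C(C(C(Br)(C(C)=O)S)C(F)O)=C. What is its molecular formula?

C7H10BrFO2S

Heavy atoms from the SMILES: 1 Br, 7 C, 1 F, 2 O, 1 S.
Implicit hydrogens by atom environment:
  3 × C: 1 H each → 3
  2 × C: no H
  1 × Br: no H
  1 × C: 3 H
  1 × C: 2 H
  1 × F: no H
  1 × O: 1 H
  1 × O: no H
  1 × S: 1 H
  Total hydrogens = 10.
Molecular formula: C7H10BrFO2S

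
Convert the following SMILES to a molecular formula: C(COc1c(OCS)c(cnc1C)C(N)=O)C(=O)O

Heavy atoms from the SMILES: 11 C, 2 N, 5 O, 1 S.
Implicit hydrogens by atom environment:
  4 × C (aromatic): no H
  4 × O: no H
  3 × C: 2 H each → 6
  2 × C: no H
  1 × C: 3 H
  1 × C (aromatic): 1 H
  1 × N: 2 H
  1 × N (aromatic): no H
  1 × O: 1 H
  1 × S: 1 H
  Total hydrogens = 14.
Molecular formula: C11H14N2O5S

C11H14N2O5S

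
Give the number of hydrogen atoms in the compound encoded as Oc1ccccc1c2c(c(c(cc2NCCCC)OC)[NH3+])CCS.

27

Hydrogens are implicit in SMILES; fill each atom to its normal valence:
  7 × C (aromatic): no H
  5 × C: 2 H each → 10
  5 × C (aromatic): 1 H each → 5
  2 × C: 3 H each → 6
  1 × N (charge +1): 3 H
  1 × N: 1 H
  1 × O: 1 H
  1 × O: no H
  1 × S: 1 H
  Total hydrogens = 27.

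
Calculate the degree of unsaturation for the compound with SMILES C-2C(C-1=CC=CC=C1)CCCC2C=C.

Molecular formula from the SMILES: C14H18.
DoU = (2C + 2 + N − H − X)/2 = (2·14 + 2 + 0 − 18 − 0)/2 = 12/2 = 6.
(Structurally: 2 ring(s) + 4 π bond(s) = 6.)

6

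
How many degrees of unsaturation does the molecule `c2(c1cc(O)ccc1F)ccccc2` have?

8

Molecular formula from the SMILES: C12H9FO.
DoU = (2C + 2 + N − H − X)/2 = (2·12 + 2 + 0 − 9 − 1)/2 = 16/2 = 8.
(Structurally: 2 ring(s) + 6 π bond(s) = 8.)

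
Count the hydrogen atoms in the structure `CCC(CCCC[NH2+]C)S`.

20

Hydrogens are implicit in SMILES; fill each atom to its normal valence:
  5 × C: 2 H each → 10
  2 × C: 3 H each → 6
  1 × C: 1 H
  1 × N (charge +1): 2 H
  1 × S: 1 H
  Total hydrogens = 20.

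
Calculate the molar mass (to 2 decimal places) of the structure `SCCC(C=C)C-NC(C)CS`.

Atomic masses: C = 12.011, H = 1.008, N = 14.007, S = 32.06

205.38

Molecular formula: C9H19NS2.
M = 9×12.011 + 19×1.008 + 1×14.007 + 2×32.06 = 205.38 g/mol.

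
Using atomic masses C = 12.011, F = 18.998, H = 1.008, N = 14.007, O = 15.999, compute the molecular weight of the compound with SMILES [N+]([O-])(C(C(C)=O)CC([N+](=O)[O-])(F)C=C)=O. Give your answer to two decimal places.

Molecular formula: C7H9FN2O5.
M = 7×12.011 + 1×18.998 + 9×1.008 + 2×14.007 + 5×15.999 = 220.16 g/mol.

220.16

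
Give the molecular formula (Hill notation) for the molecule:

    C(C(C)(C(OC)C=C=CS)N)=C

Heavy atoms from the SMILES: 9 C, 1 N, 1 O, 1 S.
Implicit hydrogens by atom environment:
  4 × C: 1 H each → 4
  2 × C: 3 H each → 6
  2 × C: no H
  1 × C: 2 H
  1 × N: 2 H
  1 × O: no H
  1 × S: 1 H
  Total hydrogens = 15.
Molecular formula: C9H15NOS

C9H15NOS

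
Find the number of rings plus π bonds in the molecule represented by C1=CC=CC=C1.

Molecular formula from the SMILES: C6H6.
DoU = (2C + 2 + N − H − X)/2 = (2·6 + 2 + 0 − 6 − 0)/2 = 8/2 = 4.
(Structurally: 1 ring(s) + 3 π bond(s) = 4.)

4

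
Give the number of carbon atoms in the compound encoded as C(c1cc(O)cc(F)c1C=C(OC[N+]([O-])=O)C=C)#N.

The symbol for carbon appears 12 times in the SMILES. Lowercase c denotes aromatic carbon and counts toward C.

12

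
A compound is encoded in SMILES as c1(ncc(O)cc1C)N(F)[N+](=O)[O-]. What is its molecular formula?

Heavy atoms from the SMILES: 6 C, 1 F, 3 N, 3 O.
Implicit hydrogens by atom environment:
  3 × C (aromatic): no H
  2 × C (aromatic): 1 H each → 2
  1 × C: 3 H
  1 × F: no H
  1 × N (aromatic): no H
  1 × N: no H
  1 × N (charge +1): no H
  1 × O: 1 H
  1 × O: no H
  1 × O (charge -1): no H
  Total hydrogens = 6.
Molecular formula: C6H6FN3O3

C6H6FN3O3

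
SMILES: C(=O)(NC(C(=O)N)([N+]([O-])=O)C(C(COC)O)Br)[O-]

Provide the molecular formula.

Heavy atoms from the SMILES: 1 Br, 7 C, 3 N, 7 O.
Implicit hydrogens by atom environment:
  4 × O: no H
  3 × C: no H
  2 × C: 1 H each → 2
  2 × O (charge -1): no H
  1 × Br: no H
  1 × C: 3 H
  1 × C: 2 H
  1 × N: 2 H
  1 × N: 1 H
  1 × N (charge +1): no H
  1 × O: 1 H
  Total hydrogens = 11.
Net charge -1.
Molecular formula: C7H11BrN3O7-

C7H11BrN3O7-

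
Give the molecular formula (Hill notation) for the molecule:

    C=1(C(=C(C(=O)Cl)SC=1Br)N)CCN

Heavy atoms from the SMILES: 1 Br, 7 C, 1 Cl, 2 N, 1 O, 1 S.
Implicit hydrogens by atom environment:
  4 × C (aromatic): no H
  2 × C: 2 H each → 4
  2 × N: 2 H each → 4
  1 × Br: no H
  1 × C: no H
  1 × Cl: no H
  1 × O: no H
  1 × S (aromatic): no H
  Total hydrogens = 8.
Molecular formula: C7H8BrClN2OS

C7H8BrClN2OS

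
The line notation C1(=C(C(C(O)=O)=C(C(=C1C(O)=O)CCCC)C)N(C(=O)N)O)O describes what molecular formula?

Heavy atoms from the SMILES: 14 C, 2 N, 7 O.
Implicit hydrogens by atom environment:
  6 × C (aromatic): no H
  4 × O: 1 H each → 4
  3 × C: 2 H each → 6
  3 × C: no H
  3 × O: no H
  2 × C: 3 H each → 6
  1 × N: 2 H
  1 × N: no H
  Total hydrogens = 18.
Molecular formula: C14H18N2O7

C14H18N2O7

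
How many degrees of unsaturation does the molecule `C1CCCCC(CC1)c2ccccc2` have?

5

Molecular formula from the SMILES: C14H20.
DoU = (2C + 2 + N − H − X)/2 = (2·14 + 2 + 0 − 20 − 0)/2 = 10/2 = 5.
(Structurally: 2 ring(s) + 3 π bond(s) = 5.)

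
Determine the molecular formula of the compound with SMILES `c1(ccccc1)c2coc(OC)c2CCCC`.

Heavy atoms from the SMILES: 15 C, 2 O.
Implicit hydrogens by atom environment:
  6 × C (aromatic): 1 H each → 6
  4 × C (aromatic): no H
  3 × C: 2 H each → 6
  2 × C: 3 H each → 6
  1 × O (aromatic): no H
  1 × O: no H
  Total hydrogens = 18.
Molecular formula: C15H18O2

C15H18O2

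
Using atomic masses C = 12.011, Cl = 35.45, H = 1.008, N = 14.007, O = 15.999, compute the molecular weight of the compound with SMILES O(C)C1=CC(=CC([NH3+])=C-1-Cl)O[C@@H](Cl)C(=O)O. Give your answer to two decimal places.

267.08

Molecular formula: C9H10Cl2NO4+.
M = 9×12.011 + 2×35.45 + 10×1.008 + 1×14.007 + 4×15.999 = 267.08 g/mol.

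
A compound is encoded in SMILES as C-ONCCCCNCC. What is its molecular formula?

C7H18N2O

Heavy atoms from the SMILES: 7 C, 2 N, 1 O.
Implicit hydrogens by atom environment:
  5 × C: 2 H each → 10
  2 × C: 3 H each → 6
  2 × N: 1 H each → 2
  1 × O: no H
  Total hydrogens = 18.
Molecular formula: C7H18N2O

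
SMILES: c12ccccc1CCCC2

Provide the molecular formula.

C10H12

Heavy atoms from the SMILES: 10 C.
Implicit hydrogens by atom environment:
  4 × C: 2 H each → 8
  4 × C (aromatic): 1 H each → 4
  2 × C (aromatic): no H
  Total hydrogens = 12.
Molecular formula: C10H12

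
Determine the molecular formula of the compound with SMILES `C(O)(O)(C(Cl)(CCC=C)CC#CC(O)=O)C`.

Heavy atoms from the SMILES: 11 C, 1 Cl, 4 O.
Implicit hydrogens by atom environment:
  5 × C: no H
  4 × C: 2 H each → 8
  3 × O: 1 H each → 3
  1 × C: 3 H
  1 × C: 1 H
  1 × Cl: no H
  1 × O: no H
  Total hydrogens = 15.
Molecular formula: C11H15ClO4

C11H15ClO4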